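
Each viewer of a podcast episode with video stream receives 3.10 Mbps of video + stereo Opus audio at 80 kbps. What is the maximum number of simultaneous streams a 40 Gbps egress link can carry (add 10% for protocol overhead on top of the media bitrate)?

Audio: 80 kbps = 0.080 Mbps.
Per-viewer media rate: 3.180 Mbps.
On the wire with 10% overhead: 3.498 Mbps.
40 Gbps = 40,000 Mbps; 40,000 / 3.498 = 11435.11 → 11435 viewers.

11435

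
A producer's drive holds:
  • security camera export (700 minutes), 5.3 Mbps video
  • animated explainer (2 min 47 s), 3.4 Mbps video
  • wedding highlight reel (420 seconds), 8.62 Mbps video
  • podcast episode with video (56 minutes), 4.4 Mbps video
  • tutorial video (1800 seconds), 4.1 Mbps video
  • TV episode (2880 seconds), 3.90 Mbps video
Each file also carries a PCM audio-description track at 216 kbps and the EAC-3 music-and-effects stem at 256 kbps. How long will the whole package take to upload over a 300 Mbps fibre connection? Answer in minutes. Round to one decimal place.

Audio total: 216 + 256 = 472 kbps = 0.472 Mbps.
security camera export: 5.772 Mbps × 42000 s = 242424.0 Mb
animated explainer: 3.872 Mbps × 167 s = 646.6 Mb
wedding highlight reel: 9.092 Mbps × 420 s = 3818.6 Mb
podcast episode with video: 4.872 Mbps × 3360 s = 16369.9 Mb
tutorial video: 4.572 Mbps × 1800 s = 8229.6 Mb
TV episode: 4.372 Mbps × 2880 s = 12591.4 Mb
Total: 284080.1 Mb = 35510.0 MB.
At 300 Mbps: 284080.1 / 300 = 947 s ≈ 15.8 minutes.

15.8 minutes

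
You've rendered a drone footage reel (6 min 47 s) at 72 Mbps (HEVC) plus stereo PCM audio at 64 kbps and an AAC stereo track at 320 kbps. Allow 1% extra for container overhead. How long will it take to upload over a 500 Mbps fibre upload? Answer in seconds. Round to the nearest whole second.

6 min 47 s = 407 s
Audio total: 64 + 320 = 384 kbps = 0.384 Mbps.
Total bitrate: 72.384 Mbps.
File: 72.384 Mbps × 407 s = 29460.3 Mb.
With 1% container overhead: ×1.01. → 29754.9 Mb.
At 500 Mbps: 29754.9 / 500 = 59.5 s ≈ 59.5 seconds.

60 seconds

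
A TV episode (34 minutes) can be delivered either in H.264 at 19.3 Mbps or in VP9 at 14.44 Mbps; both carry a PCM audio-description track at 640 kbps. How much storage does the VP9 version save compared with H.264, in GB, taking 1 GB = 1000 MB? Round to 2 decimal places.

1.24 GB

34 min = 2040 s
Audio: 640 kbps = 0.640 Mbps.
H.264: 19.940 Mbps × 2040 s = 40677.6 Mb = 5.085 GB.
VP9: 15.080 Mbps × 2040 s = 30763.2 Mb = 3.845 GB.
Saving: 5.085 − 3.845 = 1.239 GB.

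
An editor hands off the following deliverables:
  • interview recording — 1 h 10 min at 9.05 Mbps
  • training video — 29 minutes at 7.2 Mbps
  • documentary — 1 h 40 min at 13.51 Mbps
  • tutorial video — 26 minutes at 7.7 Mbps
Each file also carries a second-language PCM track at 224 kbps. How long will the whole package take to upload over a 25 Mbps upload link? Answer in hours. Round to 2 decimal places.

1.63 hours

Audio: 224 kbps = 0.224 Mbps.
interview recording: 9.274 Mbps × 4200 s = 38950.8 Mb
training video: 7.424 Mbps × 1740 s = 12917.8 Mb
documentary: 13.734 Mbps × 6000 s = 82404.0 Mb
tutorial video: 7.924 Mbps × 1560 s = 12361.4 Mb
Total: 146634.0 Mb = 18329.2 MB.
At 25 Mbps: 146634.0 / 25 = 5865 s ≈ 1.63 hours.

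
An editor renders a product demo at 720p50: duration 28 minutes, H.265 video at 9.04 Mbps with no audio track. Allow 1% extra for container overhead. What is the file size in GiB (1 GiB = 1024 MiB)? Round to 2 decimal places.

1.79 GiB

28 min = 1680 s
Total bitrate: 9.04 Mbps.
Stream data: 9.040 Mbps × 1680 s = 15187.2 Mb.
With 1% container overhead: ×1.01.
15,339 Mb = 1,917,384,000 bytes ÷ 1,073,741,824 = 1.786 GiB.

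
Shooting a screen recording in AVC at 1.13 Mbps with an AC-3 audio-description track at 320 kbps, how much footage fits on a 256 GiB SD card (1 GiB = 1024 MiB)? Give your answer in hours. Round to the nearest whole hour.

421 hours

Audio: 320 kbps = 0.320 Mbps.
Total bitrate: 1.13 + 0.320 = 1.450 Mbps.
Capacity: 256 GiB = 2,199,023 Mb.
Recording time: 2,199,023 / 1.450 = 1,516,568 s ≈ 421 hours.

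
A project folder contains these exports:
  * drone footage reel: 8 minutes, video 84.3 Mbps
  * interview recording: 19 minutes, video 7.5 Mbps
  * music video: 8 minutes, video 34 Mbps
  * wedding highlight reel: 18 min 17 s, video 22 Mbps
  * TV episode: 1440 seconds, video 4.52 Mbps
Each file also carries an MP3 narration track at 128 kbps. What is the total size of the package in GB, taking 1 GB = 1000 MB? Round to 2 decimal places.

12.07 GB

Audio: 128 kbps = 0.128 Mbps.
drone footage reel: 84.428 Mbps × 480 s = 40525.4 Mb
interview recording: 7.628 Mbps × 1140 s = 8695.9 Mb
music video: 34.128 Mbps × 480 s = 16381.4 Mb
wedding highlight reel: 22.128 Mbps × 1097 s = 24274.4 Mb
TV episode: 4.648 Mbps × 1440 s = 6693.1 Mb
Total: 96570.3 Mb = 12071.3 MB.
= 12.07 GB.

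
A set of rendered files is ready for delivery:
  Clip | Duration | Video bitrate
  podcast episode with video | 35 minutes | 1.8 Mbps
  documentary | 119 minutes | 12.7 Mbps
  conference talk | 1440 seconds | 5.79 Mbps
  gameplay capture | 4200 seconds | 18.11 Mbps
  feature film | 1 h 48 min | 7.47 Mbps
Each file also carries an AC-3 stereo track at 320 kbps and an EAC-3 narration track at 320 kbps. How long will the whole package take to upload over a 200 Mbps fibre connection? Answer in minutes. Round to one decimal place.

20.1 minutes

Audio total: 320 + 320 = 640 kbps = 0.640 Mbps.
podcast episode with video: 2.440 Mbps × 2100 s = 5124.0 Mb
documentary: 13.340 Mbps × 7140 s = 95247.6 Mb
conference talk: 6.430 Mbps × 1440 s = 9259.2 Mb
gameplay capture: 18.750 Mbps × 4200 s = 78750.0 Mb
feature film: 8.110 Mbps × 6480 s = 52552.8 Mb
Total: 240933.6 Mb = 30116.7 MB.
At 200 Mbps: 240933.6 / 200 = 1205 s ≈ 20.1 minutes.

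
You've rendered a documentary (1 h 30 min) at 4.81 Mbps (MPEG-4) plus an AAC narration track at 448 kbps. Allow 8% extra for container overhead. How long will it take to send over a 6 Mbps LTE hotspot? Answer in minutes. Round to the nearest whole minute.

1 h 30 min = 90 min = 5400 s
Audio: 448 kbps = 0.448 Mbps.
Total bitrate: 5.258 Mbps.
File: 5.258 Mbps × 5400 s = 28393.2 Mb.
With 8% container overhead: ×1.08. → 30664.7 Mb.
At 6 Mbps: 30664.7 / 6 = 5110.8 s ≈ 85.2 minutes.

85 minutes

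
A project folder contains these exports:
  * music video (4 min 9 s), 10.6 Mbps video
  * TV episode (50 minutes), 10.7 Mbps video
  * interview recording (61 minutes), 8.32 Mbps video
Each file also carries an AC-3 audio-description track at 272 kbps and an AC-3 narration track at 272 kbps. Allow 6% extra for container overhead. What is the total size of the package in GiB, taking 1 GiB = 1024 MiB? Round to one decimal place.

8.5 GiB

Audio total: 272 + 272 = 544 kbps = 0.544 Mbps.
music video: 11.144 Mbps × 249 s × 1.06 = 2941.3 Mb
TV episode: 11.244 Mbps × 3000 s × 1.06 = 35755.9 Mb
interview recording: 8.864 Mbps × 3660 s × 1.06 = 34388.8 Mb
Total: 73086.0 Mb = 9135.8 MB.
= 8.508 GiB.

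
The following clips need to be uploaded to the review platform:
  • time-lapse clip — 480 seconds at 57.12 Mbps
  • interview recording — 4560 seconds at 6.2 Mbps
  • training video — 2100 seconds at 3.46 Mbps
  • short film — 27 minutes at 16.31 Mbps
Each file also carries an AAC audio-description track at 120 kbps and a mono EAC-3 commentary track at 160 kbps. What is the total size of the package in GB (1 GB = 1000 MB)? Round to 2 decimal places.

11.48 GB

Audio total: 120 + 160 = 280 kbps = 0.280 Mbps.
time-lapse clip: 57.400 Mbps × 480 s = 27552.0 Mb
interview recording: 6.480 Mbps × 4560 s = 29548.8 Mb
training video: 3.740 Mbps × 2100 s = 7854.0 Mb
short film: 16.590 Mbps × 1620 s = 26875.8 Mb
Total: 91830.6 Mb = 11478.8 MB.
= 11.48 GB.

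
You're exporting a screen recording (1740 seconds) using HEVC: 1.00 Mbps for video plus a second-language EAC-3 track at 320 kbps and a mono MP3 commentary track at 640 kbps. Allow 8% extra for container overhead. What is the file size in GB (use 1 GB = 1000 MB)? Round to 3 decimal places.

Audio total: 320 + 640 = 960 kbps = 0.960 Mbps.
Total bitrate: 1.00 + 0.960 = 1.960 Mbps.
Stream data: 1.960 Mbps × 1740 s = 3410.4 Mb.
With 8% container overhead: ×1.08.
3,683 Mb ÷ 8 = 460.4 MB → 0.4604 GB.

0.460 GB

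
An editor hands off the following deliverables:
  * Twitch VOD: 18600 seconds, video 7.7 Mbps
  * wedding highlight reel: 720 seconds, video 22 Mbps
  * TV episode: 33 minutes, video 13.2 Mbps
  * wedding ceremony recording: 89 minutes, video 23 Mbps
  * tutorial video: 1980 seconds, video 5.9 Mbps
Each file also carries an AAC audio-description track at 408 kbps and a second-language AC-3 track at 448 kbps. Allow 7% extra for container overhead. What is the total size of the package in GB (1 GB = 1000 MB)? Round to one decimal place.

Audio total: 408 + 448 = 856 kbps = 0.856 Mbps.
Twitch VOD: 8.556 Mbps × 18600 s × 1.07 = 170281.5 Mb
wedding highlight reel: 22.856 Mbps × 720 s × 1.07 = 17608.3 Mb
TV episode: 14.056 Mbps × 1980 s × 1.07 = 29779.0 Mb
wedding ceremony recording: 23.856 Mbps × 5340 s × 1.07 = 136308.4 Mb
tutorial video: 6.756 Mbps × 1980 s × 1.07 = 14313.3 Mb
Total: 368290.5 Mb = 46036.3 MB.
= 46.04 GB.

46.0 GB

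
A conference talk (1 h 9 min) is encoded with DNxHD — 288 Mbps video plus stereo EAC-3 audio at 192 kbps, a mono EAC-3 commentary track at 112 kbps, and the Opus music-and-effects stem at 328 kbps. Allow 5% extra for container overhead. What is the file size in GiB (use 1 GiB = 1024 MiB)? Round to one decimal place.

1 h 9 min = 69 min = 4140 s
Audio total: 192 + 112 + 328 = 632 kbps = 0.632 Mbps.
Total bitrate: 288 + 0.632 = 288.632 Mbps.
Stream data: 288.632 Mbps × 4140 s = 1194936.5 Mb.
With 5% container overhead: ×1.05.
1,254,683 Mb = 156,835,413,000 bytes ÷ 1,073,741,824 = 146.1 GiB.

146.1 GiB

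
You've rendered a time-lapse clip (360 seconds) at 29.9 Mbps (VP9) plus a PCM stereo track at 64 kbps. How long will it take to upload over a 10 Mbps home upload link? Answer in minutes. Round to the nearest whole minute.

18 minutes

Audio: 64 kbps = 0.064 Mbps.
Total bitrate: 29.964 Mbps.
File: 29.964 Mbps × 360 s = 10787.0 Mb.
At 10 Mbps: 10787.0 / 10 = 1078.7 s ≈ 18 minutes.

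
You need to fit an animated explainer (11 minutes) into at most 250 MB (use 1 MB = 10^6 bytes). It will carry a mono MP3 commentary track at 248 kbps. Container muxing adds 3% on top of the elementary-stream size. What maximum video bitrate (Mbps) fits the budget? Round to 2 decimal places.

2.69 Mbps

Budget: 250 MB = 2000.0 Mb.
Stream payload after overhead: 2000.0 / 1.03 = 1941.7 Mb.
11 min = 660 s
Total bitrate budget: 1941.7 Mb / 660 s = 2.942 Mbps.
Audio: 248 kbps = 0.248 Mbps.
Video: 2.942 − 0.248 = 2.694 Mbps.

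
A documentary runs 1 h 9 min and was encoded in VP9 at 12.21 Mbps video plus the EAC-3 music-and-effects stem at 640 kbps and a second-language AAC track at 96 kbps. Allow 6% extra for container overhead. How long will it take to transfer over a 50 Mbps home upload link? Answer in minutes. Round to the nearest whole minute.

19 minutes

1 h 9 min = 69 min = 4140 s
Audio total: 640 + 96 = 736 kbps = 0.736 Mbps.
Total bitrate: 12.946 Mbps.
File: 12.946 Mbps × 4140 s = 53596.4 Mb.
With 6% container overhead: ×1.06. → 56812.2 Mb.
At 50 Mbps: 56812.2 / 50 = 1136.2 s ≈ 18.9 minutes.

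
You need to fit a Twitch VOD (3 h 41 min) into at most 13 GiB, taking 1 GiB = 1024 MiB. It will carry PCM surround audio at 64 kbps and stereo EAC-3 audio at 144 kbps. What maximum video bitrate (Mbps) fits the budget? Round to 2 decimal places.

Budget: 13 GiB = 111669.1 Mb.
3 h 41 min = 221 min = 13260 s
Total bitrate budget: 111669.1 Mb / 13260 s = 8.422 Mbps.
Audio total: 64 + 144 = 208 kbps = 0.208 Mbps.
Video: 8.422 − 0.208 = 8.214 Mbps.

8.21 Mbps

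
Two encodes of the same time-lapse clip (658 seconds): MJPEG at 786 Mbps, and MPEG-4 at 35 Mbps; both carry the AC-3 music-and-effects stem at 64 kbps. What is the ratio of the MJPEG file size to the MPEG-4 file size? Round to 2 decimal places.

Audio: 64 kbps = 0.064 Mbps.
MJPEG: 786.064 Mbps × 658 s = 517230.1 Mb = 64.654 GB.
MPEG-4: 35.064 Mbps × 658 s = 23072.1 Mb = 2.884 GB.
Ratio: 64.654 / 2.884 = 22.418.

22.42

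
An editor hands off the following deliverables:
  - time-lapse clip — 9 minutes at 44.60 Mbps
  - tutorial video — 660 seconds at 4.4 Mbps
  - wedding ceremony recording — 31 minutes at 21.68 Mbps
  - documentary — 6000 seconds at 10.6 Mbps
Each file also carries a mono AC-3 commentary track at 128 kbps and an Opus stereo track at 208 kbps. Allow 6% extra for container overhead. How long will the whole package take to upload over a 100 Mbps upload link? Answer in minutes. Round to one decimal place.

23.7 minutes

Audio total: 128 + 208 = 336 kbps = 0.336 Mbps.
time-lapse clip: 44.936 Mbps × 540 s × 1.06 = 25721.4 Mb
tutorial video: 4.736 Mbps × 660 s × 1.06 = 3313.3 Mb
wedding ceremony recording: 22.016 Mbps × 1860 s × 1.06 = 43406.7 Mb
documentary: 10.936 Mbps × 6000 s × 1.06 = 69553.0 Mb
Total: 141994.4 Mb = 17749.3 MB.
At 100 Mbps: 141994.4 / 100 = 1420 s ≈ 23.7 minutes.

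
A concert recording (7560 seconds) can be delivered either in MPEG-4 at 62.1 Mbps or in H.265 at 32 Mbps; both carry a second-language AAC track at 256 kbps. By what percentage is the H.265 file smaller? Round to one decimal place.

48.3%

Audio: 256 kbps = 0.256 Mbps.
MPEG-4: 62.356 Mbps × 7560 s = 471411.4 Mb = 58.926 GB.
H.265: 32.256 Mbps × 7560 s = 243855.4 Mb = 30.482 GB.
Reduction: (1 − 30.482/58.926) × 100 = 48.27%.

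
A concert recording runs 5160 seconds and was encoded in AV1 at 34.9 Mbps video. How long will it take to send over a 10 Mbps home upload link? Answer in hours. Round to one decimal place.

5.0 hours

File: 34.900 Mbps × 5160 s = 180084.0 Mb.
At 10 Mbps: 180084.0 / 10 = 18008.4 s ≈ 5 hours.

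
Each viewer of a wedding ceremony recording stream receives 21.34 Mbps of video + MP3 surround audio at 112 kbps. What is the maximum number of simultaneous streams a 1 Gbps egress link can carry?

46

Audio: 112 kbps = 0.112 Mbps.
Per-viewer media rate: 21.452 Mbps.
1 Gbps = 1,000 Mbps; 1,000 / 21.452 = 46.62 → 46 viewers.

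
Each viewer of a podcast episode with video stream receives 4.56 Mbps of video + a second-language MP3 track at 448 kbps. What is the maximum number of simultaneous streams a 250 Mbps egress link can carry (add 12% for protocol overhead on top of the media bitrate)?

Audio: 448 kbps = 0.448 Mbps.
Per-viewer media rate: 5.008 Mbps.
On the wire with 12% overhead: 5.609 Mbps.
250 Mbps = 250.0 Mbps; 250.0 / 5.609 = 44.57 → 44 viewers.

44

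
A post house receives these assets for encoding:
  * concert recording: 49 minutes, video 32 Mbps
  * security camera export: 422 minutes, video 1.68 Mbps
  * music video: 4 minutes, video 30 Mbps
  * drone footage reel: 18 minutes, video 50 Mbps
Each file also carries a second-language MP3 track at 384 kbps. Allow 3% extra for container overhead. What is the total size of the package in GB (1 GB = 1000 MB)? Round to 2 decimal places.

26.93 GB

Audio: 384 kbps = 0.384 Mbps.
concert recording: 32.384 Mbps × 2940 s × 1.03 = 98065.2 Mb
security camera export: 2.064 Mbps × 25320 s × 1.03 = 53828.3 Mb
music video: 30.384 Mbps × 240 s × 1.03 = 7510.9 Mb
drone footage reel: 50.384 Mbps × 1080 s × 1.03 = 56047.2 Mb
Total: 215451.6 Mb = 26931.5 MB.
= 26.93 GB.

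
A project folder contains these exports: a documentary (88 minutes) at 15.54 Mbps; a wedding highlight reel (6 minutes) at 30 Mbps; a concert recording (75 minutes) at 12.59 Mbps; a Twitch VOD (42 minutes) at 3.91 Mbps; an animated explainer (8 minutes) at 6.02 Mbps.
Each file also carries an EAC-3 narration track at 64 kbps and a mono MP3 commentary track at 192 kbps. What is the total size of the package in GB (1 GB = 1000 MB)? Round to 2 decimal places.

20.70 GB

Audio total: 64 + 192 = 256 kbps = 0.256 Mbps.
documentary: 15.796 Mbps × 5280 s = 83402.9 Mb
wedding highlight reel: 30.256 Mbps × 360 s = 10892.2 Mb
concert recording: 12.846 Mbps × 4500 s = 57807.0 Mb
Twitch VOD: 4.166 Mbps × 2520 s = 10498.3 Mb
animated explainer: 6.276 Mbps × 480 s = 3012.5 Mb
Total: 165612.8 Mb = 20701.6 MB.
= 20.70 GB.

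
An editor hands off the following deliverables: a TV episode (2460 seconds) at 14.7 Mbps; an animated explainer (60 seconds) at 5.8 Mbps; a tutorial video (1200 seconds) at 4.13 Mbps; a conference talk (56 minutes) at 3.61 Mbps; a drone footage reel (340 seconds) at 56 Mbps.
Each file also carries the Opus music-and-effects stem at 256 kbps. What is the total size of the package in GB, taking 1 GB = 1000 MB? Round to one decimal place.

9.3 GB

Audio: 256 kbps = 0.256 Mbps.
TV episode: 14.956 Mbps × 2460 s = 36791.8 Mb
animated explainer: 6.056 Mbps × 60 s = 363.4 Mb
tutorial video: 4.386 Mbps × 1200 s = 5263.2 Mb
conference talk: 3.866 Mbps × 3360 s = 12989.8 Mb
drone footage reel: 56.256 Mbps × 340 s = 19127.0 Mb
Total: 74535.1 Mb = 9316.9 MB.
= 9.317 GB.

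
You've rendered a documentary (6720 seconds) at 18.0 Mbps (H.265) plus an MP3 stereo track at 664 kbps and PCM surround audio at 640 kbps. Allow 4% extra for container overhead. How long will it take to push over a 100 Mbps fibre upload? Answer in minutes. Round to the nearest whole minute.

Audio total: 664 + 640 = 1304 kbps = 1.304 Mbps.
Total bitrate: 19.304 Mbps.
File: 19.304 Mbps × 6720 s = 129722.9 Mb.
With 4% container overhead: ×1.04. → 134911.8 Mb.
At 100 Mbps: 134911.8 / 100 = 1349.1 s ≈ 22.5 minutes.

22 minutes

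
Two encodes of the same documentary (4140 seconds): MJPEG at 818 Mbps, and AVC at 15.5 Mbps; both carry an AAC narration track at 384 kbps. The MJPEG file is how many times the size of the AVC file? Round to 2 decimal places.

Audio: 384 kbps = 0.384 Mbps.
MJPEG: 818.384 Mbps × 4140 s = 3388109.8 Mb = 394.428 GiB.
AVC: 15.884 Mbps × 4140 s = 65759.8 Mb = 7.655 GiB.
Ratio: 394.428 / 7.655 = 51.523.

51.52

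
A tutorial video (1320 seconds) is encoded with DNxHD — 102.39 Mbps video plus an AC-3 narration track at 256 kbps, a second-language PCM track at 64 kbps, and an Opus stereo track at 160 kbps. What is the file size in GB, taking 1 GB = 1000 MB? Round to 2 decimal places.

16.97 GB

Audio total: 256 + 64 + 160 = 480 kbps = 0.480 Mbps.
Total bitrate: 102.39 + 0.480 = 102.870 Mbps.
Stream data: 102.870 Mbps × 1320 s = 135788.4 Mb.
135,788 Mb ÷ 8 = 16,974 MB → 16.97 GB.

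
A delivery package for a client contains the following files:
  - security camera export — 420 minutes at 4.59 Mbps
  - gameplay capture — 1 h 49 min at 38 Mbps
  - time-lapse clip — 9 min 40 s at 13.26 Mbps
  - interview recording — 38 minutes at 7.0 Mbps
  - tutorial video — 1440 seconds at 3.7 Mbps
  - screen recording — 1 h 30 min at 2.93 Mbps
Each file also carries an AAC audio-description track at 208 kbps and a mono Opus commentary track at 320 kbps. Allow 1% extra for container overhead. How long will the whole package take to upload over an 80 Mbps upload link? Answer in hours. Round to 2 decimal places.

1.51 hours

Audio total: 208 + 320 = 528 kbps = 0.528 Mbps.
security camera export: 5.118 Mbps × 25200 s × 1.01 = 130263.3 Mb
gameplay capture: 38.528 Mbps × 6540 s × 1.01 = 254492.9 Mb
time-lapse clip: 13.788 Mbps × 580 s × 1.01 = 8077.0 Mb
interview recording: 7.528 Mbps × 2280 s × 1.01 = 17335.5 Mb
tutorial video: 4.228 Mbps × 1440 s × 1.01 = 6149.2 Mb
screen recording: 3.458 Mbps × 5400 s × 1.01 = 18859.9 Mb
Total: 435177.8 Mb = 54397.2 MB.
At 80 Mbps: 435177.8 / 80 = 5440 s ≈ 1.51 hours.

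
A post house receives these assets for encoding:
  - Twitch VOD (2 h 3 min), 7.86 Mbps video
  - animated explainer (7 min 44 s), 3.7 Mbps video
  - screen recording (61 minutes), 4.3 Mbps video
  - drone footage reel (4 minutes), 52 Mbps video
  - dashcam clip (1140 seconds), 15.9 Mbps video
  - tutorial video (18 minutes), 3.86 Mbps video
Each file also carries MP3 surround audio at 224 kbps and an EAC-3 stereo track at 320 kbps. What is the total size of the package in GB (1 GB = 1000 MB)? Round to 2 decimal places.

Audio total: 224 + 320 = 544 kbps = 0.544 Mbps.
Twitch VOD: 8.404 Mbps × 7380 s = 62021.5 Mb
animated explainer: 4.244 Mbps × 464 s = 1969.2 Mb
screen recording: 4.844 Mbps × 3660 s = 17729.0 Mb
drone footage reel: 52.544 Mbps × 240 s = 12610.6 Mb
dashcam clip: 16.444 Mbps × 1140 s = 18746.2 Mb
tutorial video: 4.404 Mbps × 1080 s = 4756.3 Mb
Total: 117832.8 Mb = 14729.1 MB.
= 14.73 GB.

14.73 GB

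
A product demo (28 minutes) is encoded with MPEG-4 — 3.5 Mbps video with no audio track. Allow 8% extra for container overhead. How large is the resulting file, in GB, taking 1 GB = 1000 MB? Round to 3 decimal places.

28 min = 1680 s
Total bitrate: 3.5 Mbps.
Stream data: 3.500 Mbps × 1680 s = 5880.0 Mb.
With 8% container overhead: ×1.08.
6,350 Mb ÷ 8 = 793.8 MB → 0.7938 GB.

0.794 GB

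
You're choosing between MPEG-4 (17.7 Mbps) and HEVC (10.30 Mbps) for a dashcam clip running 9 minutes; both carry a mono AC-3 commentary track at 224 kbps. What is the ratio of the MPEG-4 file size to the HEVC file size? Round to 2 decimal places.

9 min = 540 s
Audio: 224 kbps = 0.224 Mbps.
MPEG-4: 17.924 Mbps × 540 s = 9679.0 Mb = 1.127 GiB.
HEVC: 10.524 Mbps × 540 s = 5683.0 Mb = 0.662 GiB.
Ratio: 1.127 / 0.662 = 1.703.

1.70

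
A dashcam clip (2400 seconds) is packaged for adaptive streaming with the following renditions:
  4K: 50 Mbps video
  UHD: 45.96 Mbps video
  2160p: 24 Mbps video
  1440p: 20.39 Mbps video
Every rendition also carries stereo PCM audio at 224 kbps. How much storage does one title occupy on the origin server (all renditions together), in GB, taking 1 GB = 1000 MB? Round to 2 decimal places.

42.37 GB

Audio: 224 kbps = 0.224 Mbps.
Sum of rendition bitrates: (50+0.224) + (45.96+0.224) + (24+0.224) + (20.39+0.224) = 141.246 Mbps.
× 2400 s = 338,990 Mb = 42,374 MB = 42.37 GB.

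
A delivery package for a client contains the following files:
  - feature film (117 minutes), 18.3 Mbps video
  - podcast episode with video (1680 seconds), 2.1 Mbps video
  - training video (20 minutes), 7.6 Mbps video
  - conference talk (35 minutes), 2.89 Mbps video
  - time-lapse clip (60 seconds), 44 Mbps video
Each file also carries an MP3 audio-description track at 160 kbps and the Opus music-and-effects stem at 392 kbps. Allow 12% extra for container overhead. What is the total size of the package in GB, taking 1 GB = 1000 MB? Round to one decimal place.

Audio total: 160 + 392 = 552 kbps = 0.552 Mbps.
feature film: 18.852 Mbps × 7020 s × 1.12 = 148222.0 Mb
podcast episode with video: 2.652 Mbps × 1680 s × 1.12 = 4990.0 Mb
training video: 8.152 Mbps × 1200 s × 1.12 = 10956.3 Mb
conference talk: 3.442 Mbps × 2100 s × 1.12 = 8095.6 Mb
time-lapse clip: 44.552 Mbps × 60 s × 1.12 = 2993.9 Mb
Total: 175257.7 Mb = 21907.2 MB.
= 21.91 GB.

21.9 GB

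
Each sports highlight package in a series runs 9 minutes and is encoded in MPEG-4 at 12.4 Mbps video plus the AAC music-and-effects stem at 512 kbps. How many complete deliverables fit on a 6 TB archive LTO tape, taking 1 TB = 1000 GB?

6884

9 min = 540 s
Audio: 512 kbps = 0.512 Mbps.
Total bitrate: 12.912 Mbps.
Per item: 12.912 Mbps × 540 s = 6,972 Mb = 871.6 MB.
Capacity: 6 TB = 48,000,000 Mb; 6884.21 items → 6884 complete.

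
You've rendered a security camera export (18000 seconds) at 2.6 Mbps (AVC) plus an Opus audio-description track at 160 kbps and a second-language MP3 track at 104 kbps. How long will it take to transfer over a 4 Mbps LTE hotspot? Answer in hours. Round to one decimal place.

Audio total: 160 + 104 = 264 kbps = 0.264 Mbps.
Total bitrate: 2.864 Mbps.
File: 2.864 Mbps × 18000 s = 51552.0 Mb.
At 4 Mbps: 51552.0 / 4 = 12888.0 s ≈ 3.58 hours.

3.6 hours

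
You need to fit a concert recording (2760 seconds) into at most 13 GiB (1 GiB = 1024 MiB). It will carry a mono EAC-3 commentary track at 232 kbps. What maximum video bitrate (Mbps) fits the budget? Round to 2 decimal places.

40.23 Mbps

Budget: 13 GiB = 111669.1 Mb.
Total bitrate budget: 111669.1 Mb / 2760 s = 40.460 Mbps.
Audio: 232 kbps = 0.232 Mbps.
Video: 40.460 − 0.232 = 40.228 Mbps.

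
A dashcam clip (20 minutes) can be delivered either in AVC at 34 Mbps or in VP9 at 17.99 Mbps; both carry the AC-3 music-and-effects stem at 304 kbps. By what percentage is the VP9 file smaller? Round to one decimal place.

46.7%

20 min = 1200 s
Audio: 304 kbps = 0.304 Mbps.
AVC: 34.304 Mbps × 1200 s = 41164.8 Mb = 4.792 GiB.
VP9: 18.294 Mbps × 1200 s = 21952.8 Mb = 2.556 GiB.
Reduction: (1 − 2.556/4.792) × 100 = 46.67%.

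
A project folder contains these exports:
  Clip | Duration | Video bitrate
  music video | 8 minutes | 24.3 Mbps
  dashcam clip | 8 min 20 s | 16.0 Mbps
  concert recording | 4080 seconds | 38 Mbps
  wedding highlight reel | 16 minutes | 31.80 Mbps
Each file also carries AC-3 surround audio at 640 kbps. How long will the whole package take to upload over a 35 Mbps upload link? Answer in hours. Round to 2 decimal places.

Audio: 640 kbps = 0.640 Mbps.
music video: 24.940 Mbps × 480 s = 11971.2 Mb
dashcam clip: 16.640 Mbps × 500 s = 8320.0 Mb
concert recording: 38.640 Mbps × 4080 s = 157651.2 Mb
wedding highlight reel: 32.440 Mbps × 960 s = 31142.4 Mb
Total: 209084.8 Mb = 26135.6 MB.
At 35 Mbps: 209084.8 / 35 = 5974 s ≈ 1.66 hours.

1.66 hours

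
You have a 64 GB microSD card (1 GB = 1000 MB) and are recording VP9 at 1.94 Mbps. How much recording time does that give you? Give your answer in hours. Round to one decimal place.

Capacity: 64 GB = 512,000 Mb.
Recording time: 512,000 / 1.940 = 263,918 s ≈ 73.3 hours.

73.3 hours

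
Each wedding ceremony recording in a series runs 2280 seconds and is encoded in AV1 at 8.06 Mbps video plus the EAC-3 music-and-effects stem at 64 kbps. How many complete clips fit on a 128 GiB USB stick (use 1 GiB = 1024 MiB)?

Audio: 64 kbps = 0.064 Mbps.
Total bitrate: 8.124 Mbps.
Per item: 8.124 Mbps × 2280 s = 18,523 Mb = 2,315 MB.
Capacity: 128 GiB = 1,099,512 Mb; 59.36 items → 59 complete.

59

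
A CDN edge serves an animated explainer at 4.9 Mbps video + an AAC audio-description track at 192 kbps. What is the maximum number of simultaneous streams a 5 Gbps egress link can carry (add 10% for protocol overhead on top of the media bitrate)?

892

Audio: 192 kbps = 0.192 Mbps.
Per-viewer media rate: 5.092 Mbps.
On the wire with 10% overhead: 5.601 Mbps.
5 Gbps = 5,000 Mbps; 5,000 / 5.601 = 892.67 → 892 viewers.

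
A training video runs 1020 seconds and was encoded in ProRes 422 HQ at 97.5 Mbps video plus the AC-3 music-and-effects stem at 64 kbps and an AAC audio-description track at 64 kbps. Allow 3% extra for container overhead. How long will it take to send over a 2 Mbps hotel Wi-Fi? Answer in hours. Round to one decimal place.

Audio total: 64 + 64 = 128 kbps = 0.128 Mbps.
Total bitrate: 97.628 Mbps.
File: 97.628 Mbps × 1020 s = 99580.6 Mb.
With 3% container overhead: ×1.03. → 102568.0 Mb.
At 2 Mbps: 102568.0 / 2 = 51284.0 s ≈ 14.2 hours.

14.2 hours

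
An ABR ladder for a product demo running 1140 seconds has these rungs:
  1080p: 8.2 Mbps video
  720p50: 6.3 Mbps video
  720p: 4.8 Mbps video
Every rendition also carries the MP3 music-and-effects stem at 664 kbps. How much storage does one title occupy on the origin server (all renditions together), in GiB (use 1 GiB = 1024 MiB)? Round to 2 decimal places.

2.83 GiB

Audio: 664 kbps = 0.664 Mbps.
Sum of rendition bitrates: (8.2+0.664) + (6.3+0.664) + (4.8+0.664) = 21.292 Mbps.
× 1140 s = 24,273 Mb = 3,034 MB = 2.826 GiB.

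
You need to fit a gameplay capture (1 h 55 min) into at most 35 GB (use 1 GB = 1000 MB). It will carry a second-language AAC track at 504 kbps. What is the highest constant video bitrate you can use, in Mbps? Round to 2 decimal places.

40.08 Mbps

Budget: 35 GB = 280000.0 Mb.
1 h 55 min = 115 min = 6900 s
Total bitrate budget: 280000.0 Mb / 6900 s = 40.580 Mbps.
Audio: 504 kbps = 0.504 Mbps.
Video: 40.580 − 0.504 = 40.076 Mbps.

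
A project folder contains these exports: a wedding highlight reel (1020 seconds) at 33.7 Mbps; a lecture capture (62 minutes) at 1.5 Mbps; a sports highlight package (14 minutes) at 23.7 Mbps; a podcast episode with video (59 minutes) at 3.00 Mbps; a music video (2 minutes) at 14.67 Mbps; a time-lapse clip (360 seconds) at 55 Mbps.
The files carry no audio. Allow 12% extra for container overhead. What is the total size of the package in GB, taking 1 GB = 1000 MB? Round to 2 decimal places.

12.89 GB

wedding highlight reel: 33.700 Mbps × 1020 s × 1.12 = 38498.9 Mb
lecture capture: 1.500 Mbps × 3720 s × 1.12 = 6249.6 Mb
sports highlight package: 23.700 Mbps × 840 s × 1.12 = 22297.0 Mb
podcast episode with video: 3.000 Mbps × 3540 s × 1.12 = 11894.4 Mb
music video: 14.670 Mbps × 120 s × 1.12 = 1971.6 Mb
time-lapse clip: 55.000 Mbps × 360 s × 1.12 = 22176.0 Mb
Total: 103087.5 Mb = 12885.9 MB.
= 12.89 GB.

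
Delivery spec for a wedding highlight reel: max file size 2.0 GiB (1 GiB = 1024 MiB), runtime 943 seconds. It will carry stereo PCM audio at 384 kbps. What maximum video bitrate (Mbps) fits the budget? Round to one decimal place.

17.8 Mbps

Budget: 2.0 GiB = 17179.9 Mb.
Total bitrate budget: 17179.9 Mb / 943 s = 18.218 Mbps.
Audio: 384 kbps = 0.384 Mbps.
Video: 18.218 − 0.384 = 17.834 Mbps.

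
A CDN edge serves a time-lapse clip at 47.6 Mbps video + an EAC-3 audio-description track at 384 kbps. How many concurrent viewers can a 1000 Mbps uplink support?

20

Audio: 384 kbps = 0.384 Mbps.
Per-viewer media rate: 47.984 Mbps.
1000 Mbps = 1,000 Mbps; 1,000 / 47.984 = 20.84 → 20 viewers.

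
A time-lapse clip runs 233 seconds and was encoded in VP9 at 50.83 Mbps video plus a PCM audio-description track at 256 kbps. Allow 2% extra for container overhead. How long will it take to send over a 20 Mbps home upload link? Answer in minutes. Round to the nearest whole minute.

10 minutes

Audio: 256 kbps = 0.256 Mbps.
Total bitrate: 51.086 Mbps.
File: 51.086 Mbps × 233 s = 11903.0 Mb.
With 2% container overhead: ×1.02. → 12141.1 Mb.
At 20 Mbps: 12141.1 / 20 = 607.1 s ≈ 10.1 minutes.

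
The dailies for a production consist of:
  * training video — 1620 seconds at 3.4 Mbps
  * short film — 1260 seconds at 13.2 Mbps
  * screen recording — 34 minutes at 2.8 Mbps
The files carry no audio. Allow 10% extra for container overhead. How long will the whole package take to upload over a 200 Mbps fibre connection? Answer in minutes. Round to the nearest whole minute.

training video: 3.400 Mbps × 1620 s × 1.10 = 6058.8 Mb
short film: 13.200 Mbps × 1260 s × 1.10 = 18295.2 Mb
screen recording: 2.800 Mbps × 2040 s × 1.10 = 6283.2 Mb
Total: 30637.2 Mb = 3829.7 MB.
At 200 Mbps: 30637.2 / 200 = 153 s ≈ 2.55 minutes.

3 minutes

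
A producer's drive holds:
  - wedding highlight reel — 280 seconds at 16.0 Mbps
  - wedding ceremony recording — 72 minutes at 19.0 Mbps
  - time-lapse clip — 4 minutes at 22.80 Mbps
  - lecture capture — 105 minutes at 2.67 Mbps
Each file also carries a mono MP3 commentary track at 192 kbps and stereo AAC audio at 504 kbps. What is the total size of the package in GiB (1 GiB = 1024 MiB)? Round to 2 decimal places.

Audio total: 192 + 504 = 696 kbps = 0.696 Mbps.
wedding highlight reel: 16.696 Mbps × 280 s = 4674.9 Mb
wedding ceremony recording: 19.696 Mbps × 4320 s = 85086.7 Mb
time-lapse clip: 23.496 Mbps × 240 s = 5639.0 Mb
lecture capture: 3.366 Mbps × 6300 s = 21205.8 Mb
Total: 116606.4 Mb = 14575.8 MB.
= 13.57 GiB.

13.57 GiB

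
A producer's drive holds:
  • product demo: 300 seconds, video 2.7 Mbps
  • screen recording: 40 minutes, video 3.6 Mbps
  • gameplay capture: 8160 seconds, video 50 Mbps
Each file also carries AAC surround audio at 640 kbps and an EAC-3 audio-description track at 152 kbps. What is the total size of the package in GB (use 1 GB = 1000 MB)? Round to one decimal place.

53.3 GB

Audio total: 640 + 152 = 792 kbps = 0.792 Mbps.
product demo: 3.492 Mbps × 300 s = 1047.6 Mb
screen recording: 4.392 Mbps × 2400 s = 10540.8 Mb
gameplay capture: 50.792 Mbps × 8160 s = 414462.7 Mb
Total: 426051.1 Mb = 53256.4 MB.
= 53.26 GB.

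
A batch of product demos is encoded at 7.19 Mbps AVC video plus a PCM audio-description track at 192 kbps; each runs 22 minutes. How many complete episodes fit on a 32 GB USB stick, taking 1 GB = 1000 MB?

22 min = 1320 s
Audio: 192 kbps = 0.192 Mbps.
Total bitrate: 7.382 Mbps.
Per item: 7.382 Mbps × 1320 s = 9,744 Mb = 1,218 MB.
Capacity: 32 GB = 256,000 Mb; 26.27 items → 26 complete.

26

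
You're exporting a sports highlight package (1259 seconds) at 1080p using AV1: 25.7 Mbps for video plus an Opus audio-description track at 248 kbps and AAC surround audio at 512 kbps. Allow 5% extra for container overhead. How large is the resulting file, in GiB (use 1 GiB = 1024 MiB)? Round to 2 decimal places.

Audio total: 248 + 512 = 760 kbps = 0.760 Mbps.
Total bitrate: 25.7 + 0.760 = 26.460 Mbps.
Stream data: 26.460 Mbps × 1259 s = 33313.1 Mb.
With 5% container overhead: ×1.05.
34,979 Mb = 4,372,349,625 bytes ÷ 1,073,741,824 = 4.072 GiB.

4.07 GiB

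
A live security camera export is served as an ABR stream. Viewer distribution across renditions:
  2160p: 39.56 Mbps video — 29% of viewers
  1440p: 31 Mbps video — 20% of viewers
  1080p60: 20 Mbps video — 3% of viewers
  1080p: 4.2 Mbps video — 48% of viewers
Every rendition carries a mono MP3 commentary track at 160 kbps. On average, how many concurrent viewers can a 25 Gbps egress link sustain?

Audio: 160 kbps = 0.160 Mbps.
Average per-viewer bitrate: 0.29×39.720 + 0.20×31.160 + 0.03×20.160 + 0.48×4.360 = 20.448 Mbps.
25 Gbps = 25,000 Mbps; 25,000 / 20.448 = 1222.59 → 1222.

1222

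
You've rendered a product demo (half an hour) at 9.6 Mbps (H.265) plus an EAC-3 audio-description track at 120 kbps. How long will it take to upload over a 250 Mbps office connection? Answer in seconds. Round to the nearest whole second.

70 seconds

30 min = 1800 s
Audio: 120 kbps = 0.120 Mbps.
Total bitrate: 9.720 Mbps.
File: 9.720 Mbps × 1800 s = 17496.0 Mb.
At 250 Mbps: 17496.0 / 250 = 70.0 s ≈ 70 seconds.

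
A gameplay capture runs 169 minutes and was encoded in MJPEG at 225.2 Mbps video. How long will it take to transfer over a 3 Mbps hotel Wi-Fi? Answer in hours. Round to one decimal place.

169 min = 10140 s
File: 225.200 Mbps × 10140 s = 2283528.0 Mb.
At 3 Mbps: 2283528.0 / 3 = 761176.0 s ≈ 211 hours.

211.4 hours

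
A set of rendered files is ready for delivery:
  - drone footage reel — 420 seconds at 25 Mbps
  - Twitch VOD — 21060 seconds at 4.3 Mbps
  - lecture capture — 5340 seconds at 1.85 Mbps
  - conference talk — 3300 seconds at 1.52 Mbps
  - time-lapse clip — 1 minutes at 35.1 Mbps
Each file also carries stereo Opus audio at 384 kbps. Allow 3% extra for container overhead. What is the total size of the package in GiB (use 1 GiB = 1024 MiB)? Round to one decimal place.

Audio: 384 kbps = 0.384 Mbps.
drone footage reel: 25.384 Mbps × 420 s × 1.03 = 10981.1 Mb
Twitch VOD: 4.684 Mbps × 21060 s × 1.03 = 101604.4 Mb
lecture capture: 2.234 Mbps × 5340 s × 1.03 = 12287.4 Mb
conference talk: 1.904 Mbps × 3300 s × 1.03 = 6471.7 Mb
time-lapse clip: 35.484 Mbps × 60 s × 1.03 = 2192.9 Mb
Total: 133537.6 Mb = 16692.2 MB.
= 15.55 GiB.

15.5 GiB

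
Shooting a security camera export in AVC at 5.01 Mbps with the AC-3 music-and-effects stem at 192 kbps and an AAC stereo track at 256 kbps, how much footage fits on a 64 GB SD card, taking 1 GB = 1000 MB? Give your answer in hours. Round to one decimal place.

26.1 hours

Audio total: 192 + 256 = 448 kbps = 0.448 Mbps.
Total bitrate: 5.01 + 0.448 = 5.458 Mbps.
Capacity: 64 GB = 512,000 Mb.
Recording time: 512,000 / 5.458 = 93,807 s ≈ 26.1 hours.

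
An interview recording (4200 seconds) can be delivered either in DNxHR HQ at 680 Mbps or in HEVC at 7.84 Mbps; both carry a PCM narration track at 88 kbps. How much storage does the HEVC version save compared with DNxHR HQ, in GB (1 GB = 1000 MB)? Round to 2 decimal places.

352.88 GB

Audio: 88 kbps = 0.088 Mbps.
DNxHR HQ: 680.088 Mbps × 4200 s = 2856369.6 Mb = 357.046 GB.
HEVC: 7.928 Mbps × 4200 s = 33297.6 Mb = 4.162 GB.
Saving: 357.046 − 4.162 = 352.884 GB.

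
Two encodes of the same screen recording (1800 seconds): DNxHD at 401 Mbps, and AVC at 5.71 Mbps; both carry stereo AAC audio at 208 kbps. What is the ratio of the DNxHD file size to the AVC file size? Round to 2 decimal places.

Audio: 208 kbps = 0.208 Mbps.
DNxHD: 401.208 Mbps × 1800 s = 722174.4 Mb = 90.272 GB.
AVC: 5.918 Mbps × 1800 s = 10652.4 Mb = 1.332 GB.
Ratio: 90.272 / 1.332 = 67.795.

67.79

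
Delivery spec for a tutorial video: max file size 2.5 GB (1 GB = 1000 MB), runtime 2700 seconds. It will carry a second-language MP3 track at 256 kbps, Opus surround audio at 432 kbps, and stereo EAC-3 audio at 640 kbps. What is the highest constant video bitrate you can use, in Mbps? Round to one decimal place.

Budget: 2.5 GB = 20000.0 Mb.
Total bitrate budget: 20000.0 Mb / 2700 s = 7.407 Mbps.
Audio total: 256 + 432 + 640 = 1328 kbps = 1.328 Mbps.
Video: 7.407 − 1.328 = 6.079 Mbps.

6.1 Mbps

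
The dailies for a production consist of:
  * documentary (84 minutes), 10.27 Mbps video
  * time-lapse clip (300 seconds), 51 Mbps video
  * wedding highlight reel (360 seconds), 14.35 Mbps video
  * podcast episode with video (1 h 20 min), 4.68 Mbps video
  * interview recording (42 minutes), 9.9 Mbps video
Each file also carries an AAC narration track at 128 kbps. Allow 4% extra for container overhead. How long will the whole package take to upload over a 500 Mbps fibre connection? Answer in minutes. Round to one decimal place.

Audio: 128 kbps = 0.128 Mbps.
documentary: 10.398 Mbps × 5040 s × 1.04 = 54502.2 Mb
time-lapse clip: 51.128 Mbps × 300 s × 1.04 = 15951.9 Mb
wedding highlight reel: 14.478 Mbps × 360 s × 1.04 = 5420.6 Mb
podcast episode with video: 4.808 Mbps × 4800 s × 1.04 = 24001.5 Mb
interview recording: 10.028 Mbps × 2520 s × 1.04 = 26281.4 Mb
Total: 126157.6 Mb = 15769.7 MB.
At 500 Mbps: 126157.6 / 500 = 252 s ≈ 4.21 minutes.

4.2 minutes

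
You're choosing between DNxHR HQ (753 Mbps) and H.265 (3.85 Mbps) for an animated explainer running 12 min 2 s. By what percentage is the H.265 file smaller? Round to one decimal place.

99.5%

12 min 2 s = 722 s
DNxHR HQ: 753.000 Mbps × 722 s = 543666.0 Mb = 67.958 GB.
H.265: 3.850 Mbps × 722 s = 2779.7 Mb = 0.347 GB.
Reduction: (1 − 0.347/67.958) × 100 = 99.49%.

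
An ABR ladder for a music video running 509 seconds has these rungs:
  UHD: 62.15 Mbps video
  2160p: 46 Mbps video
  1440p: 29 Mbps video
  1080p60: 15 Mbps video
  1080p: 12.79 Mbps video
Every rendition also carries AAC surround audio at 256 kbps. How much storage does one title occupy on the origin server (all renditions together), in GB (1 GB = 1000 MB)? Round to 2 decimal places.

Audio: 256 kbps = 0.256 Mbps.
Sum of rendition bitrates: (62.15+0.256) + (46+0.256) + (29+0.256) + (15+0.256) + (12.79+0.256) = 166.220 Mbps.
× 509 s = 84,606 Mb = 10,576 MB = 10.58 GB.

10.58 GB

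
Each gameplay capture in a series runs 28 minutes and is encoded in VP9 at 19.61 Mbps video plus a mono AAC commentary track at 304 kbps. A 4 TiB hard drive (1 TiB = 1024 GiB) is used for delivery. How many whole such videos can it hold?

1051

28 min = 1680 s
Audio: 304 kbps = 0.304 Mbps.
Total bitrate: 19.914 Mbps.
Per item: 19.914 Mbps × 1680 s = 33,456 Mb = 4,182 MB.
Capacity: 4 TiB = 35,184,372 Mb; 1051.68 items → 1051 complete.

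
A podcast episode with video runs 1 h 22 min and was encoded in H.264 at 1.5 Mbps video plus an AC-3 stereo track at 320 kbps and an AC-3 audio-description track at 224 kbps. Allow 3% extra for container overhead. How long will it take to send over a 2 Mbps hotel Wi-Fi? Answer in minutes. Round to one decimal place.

86.3 minutes

1 h 22 min = 82 min = 4920 s
Audio total: 320 + 224 = 544 kbps = 0.544 Mbps.
Total bitrate: 2.044 Mbps.
File: 2.044 Mbps × 4920 s = 10056.5 Mb.
With 3% container overhead: ×1.03. → 10358.2 Mb.
At 2 Mbps: 10358.2 / 2 = 5179.1 s ≈ 86.3 minutes.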